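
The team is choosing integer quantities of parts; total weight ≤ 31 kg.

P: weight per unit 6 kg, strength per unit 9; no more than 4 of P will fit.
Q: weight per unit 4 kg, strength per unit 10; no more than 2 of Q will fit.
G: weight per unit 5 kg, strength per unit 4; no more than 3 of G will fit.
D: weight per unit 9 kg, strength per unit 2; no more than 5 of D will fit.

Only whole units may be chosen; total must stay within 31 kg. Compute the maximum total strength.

51

Q has the best ratio (10/4); taking only Q gives at most 2×10 = 20 (stopped by the supply cap of 2).
Mixing does better — 3×P, 2×Q, and 1×G: weight 31 ≤ 31, strength 3·9 + 2·10 + 1·4 = 51.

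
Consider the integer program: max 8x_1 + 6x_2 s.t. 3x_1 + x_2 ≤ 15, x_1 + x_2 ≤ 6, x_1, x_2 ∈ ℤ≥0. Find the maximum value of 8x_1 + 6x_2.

44

(x_1,x_2)=(4,2): 3·4+1·2=14≤15, 1·4+1·2=6≤6, objective 44.
(x_1,x_2)=(3,3): 3·3+1·3=12≤15, 1·3+1·3=6≤6, objective 42.
(x_1,x_2)=(5,0): 3·5+1·0=15≤15, 1·5+1·0=5≤6, objective 40.
No feasible integer point exceeds 44.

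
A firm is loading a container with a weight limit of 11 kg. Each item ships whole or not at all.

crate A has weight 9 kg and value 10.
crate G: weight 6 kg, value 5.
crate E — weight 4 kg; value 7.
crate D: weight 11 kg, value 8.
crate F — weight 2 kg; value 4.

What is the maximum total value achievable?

Treat it as a binary knapsack problem.
Allowing fractional choices, the relaxed optimum would be about 16.6, but items are indivisible.
crate E + crate F: weight 4 + 2 = 6 ≤ 11, value 7 + 4 = 11.
crate A + crate F: weight 9 + 2 = 11 ≤ 11, value 10 + 4 = 14.
crate G + crate E: weight 6 + 4 = 10 ≤ 11, value 5 + 7 = 12.
Best is crate A and crate F with total value 14.

14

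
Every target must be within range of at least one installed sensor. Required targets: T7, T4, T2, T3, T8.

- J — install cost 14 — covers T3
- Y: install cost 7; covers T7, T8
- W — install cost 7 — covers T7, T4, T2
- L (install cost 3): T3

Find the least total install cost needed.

17

This is an integer covering problem.
Choose Y, W, and L: together they cover T7, T4, T2, T3, T8 — every target.
Total install cost: 7 + 7 + 3 = 17.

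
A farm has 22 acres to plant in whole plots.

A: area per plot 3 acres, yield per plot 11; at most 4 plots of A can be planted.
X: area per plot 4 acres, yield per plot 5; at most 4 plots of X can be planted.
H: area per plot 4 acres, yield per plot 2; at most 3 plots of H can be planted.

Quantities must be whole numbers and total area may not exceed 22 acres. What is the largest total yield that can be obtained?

54

4×A and 2×X: area 20 ≤ 22, yield 4·11 + 2·5 = 54.
4×A, 1×X, and 1×H: area 20 ≤ 22, yield 4·11 + 1·5 + 1·2 = 51.
Best is 54.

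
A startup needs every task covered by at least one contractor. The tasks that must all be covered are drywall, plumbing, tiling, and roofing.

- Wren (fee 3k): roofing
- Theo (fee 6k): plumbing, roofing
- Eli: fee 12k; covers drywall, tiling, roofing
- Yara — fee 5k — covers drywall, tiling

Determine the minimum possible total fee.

Choose Theo and Yara: together they cover drywall, plumbing, tiling, roofing — every task.
Total fee: 6 + 5 = 11.

11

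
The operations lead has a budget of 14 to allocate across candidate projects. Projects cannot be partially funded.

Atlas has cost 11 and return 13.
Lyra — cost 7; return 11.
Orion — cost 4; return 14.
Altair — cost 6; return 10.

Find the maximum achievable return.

Lyra + Altair: cost 7 + 6 = 13 ≤ 14, return 11 + 10 = 21.
Lyra + Orion: cost 7 + 4 = 11 ≤ 14, return 11 + 14 = 25.
Orion + Altair: cost 4 + 6 = 10 ≤ 14, return 14 + 10 = 24.
Best is Lyra and Orion with total return 25.

25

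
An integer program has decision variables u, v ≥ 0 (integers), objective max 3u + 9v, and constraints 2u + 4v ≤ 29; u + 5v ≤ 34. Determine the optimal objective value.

60

(u,v)=(2,6): 2·2+4·6=28≤29, 1·2+5·6=32≤34, objective 60.
(u,v)=(1,6): 2·1+4·6=26≤29, 1·1+5·6=31≤34, objective 57.
(u,v)=(0,6): 2·0+4·6=24≤29, 1·0+5·6=30≤34, objective 54.
The best lattice point is (2,6), giving 60.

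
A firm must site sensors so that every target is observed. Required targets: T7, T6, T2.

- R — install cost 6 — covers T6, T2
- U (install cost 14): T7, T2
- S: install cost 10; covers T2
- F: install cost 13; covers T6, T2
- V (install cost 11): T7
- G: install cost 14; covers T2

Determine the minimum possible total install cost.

Choose R and V: together they cover T7, T6, T2 — every target.
Total install cost: 6 + 11 = 17.

17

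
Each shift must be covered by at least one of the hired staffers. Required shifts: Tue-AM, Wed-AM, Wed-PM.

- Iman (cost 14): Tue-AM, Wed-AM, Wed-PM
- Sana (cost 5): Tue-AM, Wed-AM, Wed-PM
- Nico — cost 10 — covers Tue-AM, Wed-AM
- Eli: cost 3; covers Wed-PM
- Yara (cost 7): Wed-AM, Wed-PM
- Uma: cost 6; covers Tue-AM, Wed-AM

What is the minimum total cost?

Sana alone covers Tue-AM, Wed-AM, Wed-PM — every shift.
Total cost: 5.
No cover costs less than 5.

5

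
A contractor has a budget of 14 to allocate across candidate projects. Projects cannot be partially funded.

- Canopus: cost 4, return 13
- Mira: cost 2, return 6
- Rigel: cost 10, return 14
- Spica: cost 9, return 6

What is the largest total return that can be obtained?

Allowing fractional choices, the relaxed optimum would be about 30.2, but projects are indivisible.
Canopus + Rigel: cost 4 + 10 = 14 ≤ 14, return 13 + 14 = 27.
Canopus + Mira: cost 4 + 2 = 6 ≤ 14, return 13 + 6 = 19.
Mira + Rigel: cost 2 + 10 = 12 ≤ 14, return 6 + 14 = 20.
Best is Canopus and Rigel with total return 27.

27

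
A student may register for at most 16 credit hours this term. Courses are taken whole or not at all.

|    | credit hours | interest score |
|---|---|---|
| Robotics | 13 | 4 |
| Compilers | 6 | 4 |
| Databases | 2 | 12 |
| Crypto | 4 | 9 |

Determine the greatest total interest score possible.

25

Allowing fractional choices, the relaxed optimum would be about 26.2, but courses are indivisible.
Databases + Crypto: credit hours 2 + 4 = 6 ≤ 16, interest score 12 + 9 = 21.
Compilers + Databases: credit hours 6 + 2 = 8 ≤ 16, interest score 4 + 12 = 16.
Compilers + Databases + Crypto: credit hours 6 + 2 + 4 = 12 ≤ 16, interest score 4 + 12 + 9 = 25.
Best is Compilers, Databases, and Crypto with total interest score 25.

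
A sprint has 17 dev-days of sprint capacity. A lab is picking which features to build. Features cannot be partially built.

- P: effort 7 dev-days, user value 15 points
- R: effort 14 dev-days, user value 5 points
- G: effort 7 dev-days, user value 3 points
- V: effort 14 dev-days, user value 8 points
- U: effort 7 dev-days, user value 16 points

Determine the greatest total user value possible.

31

P + G: effort 7 + 7 = 14 ≤ 17, user value 15 + 3 = 18.
G + U: effort 7 + 7 = 14 ≤ 17, user value 3 + 16 = 19.
P + U: effort 7 + 7 = 14 ≤ 17, user value 15 + 16 = 31.
Best is P and U with total user value 31.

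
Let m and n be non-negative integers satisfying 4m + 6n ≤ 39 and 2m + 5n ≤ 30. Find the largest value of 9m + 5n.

81

(m,n)=(9,0) is feasible, giving 81.
(m,n)=(8,1) is feasible, giving 77.
(m,n)=(8,0) is feasible, giving 72.
No feasible integer point exceeds 81.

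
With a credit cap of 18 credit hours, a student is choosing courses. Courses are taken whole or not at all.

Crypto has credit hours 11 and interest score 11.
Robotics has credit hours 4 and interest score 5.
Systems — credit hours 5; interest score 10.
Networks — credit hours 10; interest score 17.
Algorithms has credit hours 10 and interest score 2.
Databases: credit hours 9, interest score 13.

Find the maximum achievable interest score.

28

Take Robotics, Systems, and Databases: credit hours 4 + 5 + 9 = 18 ≤ 18, interest score 5 + 10 + 13 = 28.
No other feasible combination does better.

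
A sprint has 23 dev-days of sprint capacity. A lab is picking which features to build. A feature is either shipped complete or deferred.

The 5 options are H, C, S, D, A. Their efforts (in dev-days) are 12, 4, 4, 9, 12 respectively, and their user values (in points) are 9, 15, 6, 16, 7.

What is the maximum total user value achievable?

Take C, S, and D: effort 4 + 4 + 9 = 17 ≤ 23, user value 15 + 6 + 16 = 37.
No other feasible combination does better.

37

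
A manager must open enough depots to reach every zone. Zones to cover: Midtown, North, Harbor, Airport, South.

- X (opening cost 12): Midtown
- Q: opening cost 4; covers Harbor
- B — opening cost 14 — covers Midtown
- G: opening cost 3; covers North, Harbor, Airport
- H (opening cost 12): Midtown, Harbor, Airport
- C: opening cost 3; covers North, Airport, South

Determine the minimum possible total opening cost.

15

The greedy cost-per-new-zone heuristic would pick G, C, and X for 18, but a cheaper cover exists.
Choose H and C: together they cover Midtown, North, Harbor, Airport, South — every zone.
Total opening cost: 12 + 3 = 15.
No cover costs less than 15.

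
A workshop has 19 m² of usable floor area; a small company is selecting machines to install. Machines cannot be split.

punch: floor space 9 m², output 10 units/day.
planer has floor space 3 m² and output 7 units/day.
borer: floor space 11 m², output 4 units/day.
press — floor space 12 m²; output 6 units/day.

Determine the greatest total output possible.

17

Allowing fractional choices, the relaxed optimum would be about 20.5, but machines are indivisible.
planer + borer: floor space 3 + 11 = 14 ≤ 19, output 7 + 4 = 11.
planer + press: floor space 3 + 12 = 15 ≤ 19, output 7 + 6 = 13.
punch + planer: floor space 9 + 3 = 12 ≤ 19, output 10 + 7 = 17.
Best is punch and planer with total output 17.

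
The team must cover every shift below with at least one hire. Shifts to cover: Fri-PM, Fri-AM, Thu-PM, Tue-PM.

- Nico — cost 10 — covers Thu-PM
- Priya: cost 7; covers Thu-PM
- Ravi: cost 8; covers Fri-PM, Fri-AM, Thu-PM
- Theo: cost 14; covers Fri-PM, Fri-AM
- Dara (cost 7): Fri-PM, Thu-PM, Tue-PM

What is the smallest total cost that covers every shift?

15

This is an integer covering problem.
Choose Ravi and Dara: together they cover Fri-PM, Fri-AM, Thu-PM, Tue-PM — every shift.
Total cost: 8 + 7 = 15.
No cover costs less than 15.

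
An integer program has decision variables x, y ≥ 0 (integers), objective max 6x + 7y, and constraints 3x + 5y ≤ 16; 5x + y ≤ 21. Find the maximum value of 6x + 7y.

The continuous relaxation peaks at (4.05, 0.773) with value 29.68; rounding to a feasible lattice point costs some objective.
(x,y)=(2,2): 3·2+5·2=16≤16, 5·2+1·2=12≤21, objective 26.
(x,y)=(3,1): 3·3+5·1=14≤16, 5·3+1·1=16≤21, objective 25.
(x,y)=(4,0): 3·4+5·0=12≤16, 5·4+1·0=20≤21, objective 24.
No feasible integer point exceeds 26.

26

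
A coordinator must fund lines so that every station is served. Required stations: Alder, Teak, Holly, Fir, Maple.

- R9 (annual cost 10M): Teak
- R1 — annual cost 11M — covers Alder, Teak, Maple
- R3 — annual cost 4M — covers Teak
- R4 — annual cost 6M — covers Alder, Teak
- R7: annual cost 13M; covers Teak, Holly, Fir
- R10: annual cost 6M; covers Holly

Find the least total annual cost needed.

24

This is an integer covering problem.
The greedy cost-per-new-station heuristic would pick R4, R10, R1, and R7 for 36, but a cheaper cover exists.
Choose R1 and R7: together they cover Alder, Teak, Holly, Fir, Maple — every station.
Total annual cost: 11 + 13 = 24.
No cover costs less than 24.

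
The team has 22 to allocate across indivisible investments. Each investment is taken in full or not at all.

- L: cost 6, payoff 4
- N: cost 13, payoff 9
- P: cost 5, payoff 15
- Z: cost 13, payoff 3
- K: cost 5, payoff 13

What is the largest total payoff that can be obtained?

32

Take L, P, and K: cost 6 + 5 + 5 = 16 ≤ 22, payoff 4 + 15 + 13 = 32.
No other feasible combination does better.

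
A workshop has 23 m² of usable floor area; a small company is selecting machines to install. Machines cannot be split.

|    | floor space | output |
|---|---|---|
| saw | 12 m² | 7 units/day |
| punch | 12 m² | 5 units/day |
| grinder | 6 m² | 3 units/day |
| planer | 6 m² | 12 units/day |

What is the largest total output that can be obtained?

This is a 0-1 knapsack instance.
grinder + planer: floor space 6 + 6 = 12 ≤ 23, output 3 + 12 = 15.
saw + planer: floor space 12 + 6 = 18 ≤ 23, output 7 + 12 = 19.
punch + planer: floor space 12 + 6 = 18 ≤ 23, output 5 + 12 = 17.
Best is saw and planer with total output 19.

19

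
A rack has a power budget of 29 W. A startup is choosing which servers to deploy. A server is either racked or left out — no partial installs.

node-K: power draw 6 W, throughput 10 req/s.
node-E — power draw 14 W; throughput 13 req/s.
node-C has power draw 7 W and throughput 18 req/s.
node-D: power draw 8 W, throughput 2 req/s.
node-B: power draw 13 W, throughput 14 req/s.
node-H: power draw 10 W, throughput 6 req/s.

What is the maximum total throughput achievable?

42

Allowing fractional choices, the relaxed optimum would be about 44.8, but servers are indivisible.
node-K + node-E + node-C: power draw 6 + 14 + 7 = 27 ≤ 29, throughput 10 + 13 + 18 = 41.
node-K + node-C + node-B: power draw 6 + 7 + 13 = 26 ≤ 29, throughput 10 + 18 + 14 = 42.
Best is node-K, node-C, and node-B with total throughput 42.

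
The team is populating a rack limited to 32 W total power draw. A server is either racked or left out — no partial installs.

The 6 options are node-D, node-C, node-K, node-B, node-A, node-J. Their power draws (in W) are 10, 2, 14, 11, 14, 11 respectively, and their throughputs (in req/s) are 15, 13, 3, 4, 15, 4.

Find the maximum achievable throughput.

Take node-D, node-C, and node-A: power draw 10 + 2 + 14 = 26 ≤ 32, throughput 15 + 13 + 15 = 43.
No other feasible combination does better.

43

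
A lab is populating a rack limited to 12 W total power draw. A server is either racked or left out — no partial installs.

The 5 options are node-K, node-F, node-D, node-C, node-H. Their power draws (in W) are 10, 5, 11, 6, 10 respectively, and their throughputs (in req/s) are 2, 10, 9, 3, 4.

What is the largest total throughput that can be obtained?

13

Allowing fractional choices, the relaxed optimum would be about 15.7, but servers are indivisible.
node-F + node-C: power draw 5 + 6 = 11 ≤ 12, throughput 10 + 3 = 13.
node-F: power draw 5 ≤ 12, throughput 10.
node-D: power draw 11 ≤ 12, throughput 9.
Best is node-F and node-C with total throughput 13.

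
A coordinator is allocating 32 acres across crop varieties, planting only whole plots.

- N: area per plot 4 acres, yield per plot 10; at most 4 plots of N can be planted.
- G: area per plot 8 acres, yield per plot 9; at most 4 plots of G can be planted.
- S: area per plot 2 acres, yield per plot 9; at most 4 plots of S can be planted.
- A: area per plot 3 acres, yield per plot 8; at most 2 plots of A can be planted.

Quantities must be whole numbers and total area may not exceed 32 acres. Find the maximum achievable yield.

This is a bounded integer knapsack.
4×N, 4×S, and 2×A: area 30 ≤ 32, yield 4·10 + 4·9 + 2·8 = 92.
4×N, 1×G, and 4×S: area 32 ≤ 32, yield 4·10 + 1·9 + 4·9 = 85.
Best is 92.

92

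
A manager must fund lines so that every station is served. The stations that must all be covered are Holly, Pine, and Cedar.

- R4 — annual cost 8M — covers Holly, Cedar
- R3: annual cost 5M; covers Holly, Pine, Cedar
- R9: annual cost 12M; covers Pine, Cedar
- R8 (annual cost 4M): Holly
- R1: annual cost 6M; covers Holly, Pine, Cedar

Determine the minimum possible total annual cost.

5

R3 alone covers Holly, Pine, Cedar — every station.
Total annual cost: 5.
No cover costs less than 5.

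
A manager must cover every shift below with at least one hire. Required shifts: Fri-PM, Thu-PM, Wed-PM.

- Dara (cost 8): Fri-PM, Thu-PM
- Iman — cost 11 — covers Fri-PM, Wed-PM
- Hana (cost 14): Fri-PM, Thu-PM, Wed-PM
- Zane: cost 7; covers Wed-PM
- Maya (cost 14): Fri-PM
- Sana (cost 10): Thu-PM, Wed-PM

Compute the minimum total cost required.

14

This is an integer covering problem.
The greedy cost-per-new-shift heuristic would pick Dara and Zane for 15, but a cheaper cover exists.
Hana alone covers Fri-PM, Thu-PM, Wed-PM — every shift.
Total cost: 14.
No cover costs less than 14.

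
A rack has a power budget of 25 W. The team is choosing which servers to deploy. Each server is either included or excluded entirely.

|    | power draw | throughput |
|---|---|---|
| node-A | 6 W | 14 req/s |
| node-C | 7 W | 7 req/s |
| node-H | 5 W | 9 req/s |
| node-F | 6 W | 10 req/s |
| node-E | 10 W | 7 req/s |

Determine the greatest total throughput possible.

40

Treat it as a binary knapsack problem.
Allowing fractional choices, the relaxed optimum would be about 40.7, but servers are indivisible.
node-A + node-H + node-F: power draw 6 + 5 + 6 = 17 ≤ 25, throughput 14 + 9 + 10 = 33.
node-A + node-C + node-F: power draw 6 + 7 + 6 = 19 ≤ 25, throughput 14 + 7 + 10 = 31.
node-A + node-C + node-H + node-F: power draw 6 + 7 + 5 + 6 = 24 ≤ 25, throughput 14 + 7 + 9 + 10 = 40.
Best is node-A, node-C, node-H, and node-F with total throughput 40.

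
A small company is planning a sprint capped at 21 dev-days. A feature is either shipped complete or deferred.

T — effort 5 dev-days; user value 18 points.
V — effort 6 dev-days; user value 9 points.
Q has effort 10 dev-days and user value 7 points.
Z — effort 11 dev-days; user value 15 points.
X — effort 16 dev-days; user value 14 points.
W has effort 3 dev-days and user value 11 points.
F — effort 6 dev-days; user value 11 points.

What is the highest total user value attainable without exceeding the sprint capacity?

Treat it as a binary knapsack problem.
Allowing fractional choices, the relaxed optimum would be about 50.4, but features are indivisible.
T + Z + W: effort 5 + 11 + 3 = 19 ≤ 21, user value 18 + 15 + 11 = 44.
T + V + W + F: effort 5 + 6 + 3 + 6 = 20 ≤ 21, user value 18 + 9 + 11 + 11 = 49.
T + W + F: effort 5 + 3 + 6 = 14 ≤ 21, user value 18 + 11 + 11 = 40.
Best is T, V, W, and F with total user value 49.

49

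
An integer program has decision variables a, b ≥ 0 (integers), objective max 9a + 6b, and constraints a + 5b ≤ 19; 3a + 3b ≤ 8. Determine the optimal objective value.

Relaxing integrality, the LP optimum is 24.00 at (a,b) = (2.67, 0), which is not an integer point.
(a,b)=(2,0) is feasible, giving 18.
(a,b)=(1,1) is feasible, giving 15.
(a,b)=(1,0) is feasible, giving 9.
Maximum is 18 at (a,b)=(2,0).

18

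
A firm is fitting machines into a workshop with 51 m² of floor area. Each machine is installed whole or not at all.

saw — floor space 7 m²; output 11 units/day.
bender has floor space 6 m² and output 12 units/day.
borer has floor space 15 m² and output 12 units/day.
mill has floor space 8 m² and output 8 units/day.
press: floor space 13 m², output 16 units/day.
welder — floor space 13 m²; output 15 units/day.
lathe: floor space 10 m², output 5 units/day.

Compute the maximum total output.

62

Allowing fractional choices, the relaxed optimum would be about 65.2, but machines are indivisible.
saw + bender + borer + mill + press: floor space 7 + 6 + 15 + 8 + 13 = 49 ≤ 51, output 11 + 12 + 12 + 8 + 16 = 59.
saw + bender + press + welder + lathe: floor space 7 + 6 + 13 + 13 + 10 = 49 ≤ 51, output 11 + 12 + 16 + 15 + 5 = 59.
saw + bender + mill + press + welder: floor space 7 + 6 + 8 + 13 + 13 = 47 ≤ 51, output 11 + 12 + 8 + 16 + 15 = 62.
Best is saw, bender, mill, press, and welder with total output 62.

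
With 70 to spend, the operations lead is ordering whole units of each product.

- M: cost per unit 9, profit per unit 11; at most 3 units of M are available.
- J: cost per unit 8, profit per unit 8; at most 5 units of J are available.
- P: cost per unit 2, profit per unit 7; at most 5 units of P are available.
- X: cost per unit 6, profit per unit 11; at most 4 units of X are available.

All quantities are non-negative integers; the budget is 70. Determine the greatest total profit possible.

P has the best ratio (7/2); taking only P gives at most 5×7 = 35 (stopped by the supply cap of 5).
Mixing does better — 3×M, 1×J, 5×P, and 4×X: cost 69 ≤ 70, profit 3·11 + 1·8 + 5·7 + 4·11 = 120.

120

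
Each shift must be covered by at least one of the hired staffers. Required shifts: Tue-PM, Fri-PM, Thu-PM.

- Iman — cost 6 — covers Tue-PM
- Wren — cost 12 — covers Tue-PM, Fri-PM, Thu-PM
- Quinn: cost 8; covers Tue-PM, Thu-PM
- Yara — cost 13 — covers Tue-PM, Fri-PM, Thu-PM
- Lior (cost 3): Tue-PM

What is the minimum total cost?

12

Wren alone covers Tue-PM, Fri-PM, Thu-PM — every shift.
Total cost: 12.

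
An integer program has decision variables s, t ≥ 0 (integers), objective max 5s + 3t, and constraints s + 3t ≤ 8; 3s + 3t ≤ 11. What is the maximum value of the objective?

The continuous relaxation peaks at (3.67, 0) with value 18.33; rounding to a feasible lattice point costs some objective.
(s,t)=(3,0) is feasible, giving 15.
(s,t)=(2,1) is feasible, giving 13.
(s,t)=(2,0) is feasible, giving 10.
Maximum is 15 at (s,t)=(3,0).

15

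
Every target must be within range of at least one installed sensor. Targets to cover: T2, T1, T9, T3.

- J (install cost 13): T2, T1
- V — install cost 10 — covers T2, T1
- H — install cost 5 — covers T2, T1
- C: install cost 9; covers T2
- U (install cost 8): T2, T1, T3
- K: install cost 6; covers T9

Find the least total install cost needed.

The greedy cost-per-new-target heuristic would pick H, K, and U for 19, but a cheaper cover exists.
Choose U and K: together they cover T2, T1, T9, T3 — every target.
Total install cost: 8 + 6 = 14.
No cover costs less than 14.

14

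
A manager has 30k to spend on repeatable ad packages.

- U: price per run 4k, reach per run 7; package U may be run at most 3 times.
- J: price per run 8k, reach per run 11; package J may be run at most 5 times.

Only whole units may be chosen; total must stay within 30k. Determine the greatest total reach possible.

U has the best ratio (7/4); taking only U gives at most 3×7 = 21 (stopped by the supply cap of 3).
Mixing does better — 3×U and 2×J: price 28 ≤ 30, reach 3·7 + 2·11 = 43.

43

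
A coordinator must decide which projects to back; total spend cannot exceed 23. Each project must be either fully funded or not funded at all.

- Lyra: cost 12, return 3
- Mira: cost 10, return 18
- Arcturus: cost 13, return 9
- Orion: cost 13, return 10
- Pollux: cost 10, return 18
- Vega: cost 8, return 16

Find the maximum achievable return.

This is a 0-1 knapsack instance.
Allowing fractional choices, the relaxed optimum would be about 43.0, but projects are indivisible.
Mira + Vega: cost 10 + 8 = 18 ≤ 23, return 18 + 16 = 34.
Mira + Pollux: cost 10 + 10 = 20 ≤ 23, return 18 + 18 = 36.
Pollux + Vega: cost 10 + 8 = 18 ≤ 23, return 18 + 16 = 34.
Best is Mira and Pollux with total return 36.

36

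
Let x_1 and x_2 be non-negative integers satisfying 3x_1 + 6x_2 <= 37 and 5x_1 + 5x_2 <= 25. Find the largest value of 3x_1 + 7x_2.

35

(x_1,x_2)=(0,5): 3·0+6·5=30≤37, 5·0+5·5=25≤25, objective 35.
(x_1,x_2)=(1,4): 3·1+6·4=27≤37, 5·1+5·4=25≤25, objective 31.
(x_1,x_2)=(0,4): 3·0+6·4=24≤37, 5·0+5·4=20≤25, objective 28.
Maximum is 35 at (x_1,x_2)=(0,5).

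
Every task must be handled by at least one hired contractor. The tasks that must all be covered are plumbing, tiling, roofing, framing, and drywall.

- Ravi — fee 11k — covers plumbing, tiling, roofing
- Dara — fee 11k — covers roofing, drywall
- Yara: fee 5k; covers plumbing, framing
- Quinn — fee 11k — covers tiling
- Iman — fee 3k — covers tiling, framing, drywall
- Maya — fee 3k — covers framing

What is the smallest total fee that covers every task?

14

This is a weighted set-cover instance.
Choose Ravi and Iman: together they cover plumbing, tiling, roofing, framing, drywall — every task.
Total fee: 11 + 3 = 14.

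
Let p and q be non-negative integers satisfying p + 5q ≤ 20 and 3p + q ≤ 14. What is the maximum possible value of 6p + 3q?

Relaxing integrality, the LP optimum is 31.29 at (p,q) = (3.57, 3.29), which is not an integer point.
(p,q)=(4,2) is feasible, giving 30.
(p,q)=(3,3) is feasible, giving 27.
(p,q)=(4,1) is feasible, giving 27.
(p,q)=(3,2) is feasible, giving 24.
The best lattice point is (4,2), giving 30.

30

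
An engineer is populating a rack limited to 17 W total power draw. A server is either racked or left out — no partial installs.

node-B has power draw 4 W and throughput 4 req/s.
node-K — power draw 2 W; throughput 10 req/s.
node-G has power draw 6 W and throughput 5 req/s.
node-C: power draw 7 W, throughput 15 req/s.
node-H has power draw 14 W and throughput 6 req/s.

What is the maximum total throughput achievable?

node-K + node-C: power draw 2 + 7 = 9 ≤ 17, throughput 10 + 15 = 25.
node-K + node-G + node-C: power draw 2 + 6 + 7 = 15 ≤ 17, throughput 10 + 5 + 15 = 30.
node-B + node-K + node-C: power draw 4 + 2 + 7 = 13 ≤ 17, throughput 4 + 10 + 15 = 29.
Best is node-K, node-G, and node-C with total throughput 30.

30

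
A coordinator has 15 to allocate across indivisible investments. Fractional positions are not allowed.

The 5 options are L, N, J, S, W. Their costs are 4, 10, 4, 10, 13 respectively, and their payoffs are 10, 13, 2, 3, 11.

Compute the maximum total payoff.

23

Treat it as a binary knapsack problem.
Allowing fractional choices, the relaxed optimum would be about 23.8, but investments are indivisible.
N: cost 10 ≤ 15, payoff 13.
L + N: cost 4 + 10 = 14 ≤ 15, payoff 10 + 13 = 23.
N + J: cost 10 + 4 = 14 ≤ 15, payoff 13 + 2 = 15.
Best is L and N with total payoff 23.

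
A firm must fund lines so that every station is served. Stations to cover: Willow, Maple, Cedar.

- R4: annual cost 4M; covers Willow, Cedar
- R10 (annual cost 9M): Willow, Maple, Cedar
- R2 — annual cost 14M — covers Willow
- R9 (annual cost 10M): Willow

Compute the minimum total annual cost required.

9

This is a weighted set-cover instance.
R10 alone covers Willow, Maple, Cedar — every station.
Total annual cost: 9.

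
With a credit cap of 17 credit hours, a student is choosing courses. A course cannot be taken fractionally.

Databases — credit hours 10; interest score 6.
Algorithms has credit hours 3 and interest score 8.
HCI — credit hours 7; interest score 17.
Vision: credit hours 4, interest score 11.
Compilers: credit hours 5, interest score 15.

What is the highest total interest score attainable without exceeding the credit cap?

43

Allowing fractional choices, the relaxed optimum would be about 46.1, but courses are indivisible.
Algorithms + HCI + Compilers: credit hours 3 + 7 + 5 = 15 ≤ 17, interest score 8 + 17 + 15 = 40.
HCI + Vision + Compilers: credit hours 7 + 4 + 5 = 16 ≤ 17, interest score 17 + 11 + 15 = 43.
Algorithms + HCI + Vision: credit hours 3 + 7 + 4 = 14 ≤ 17, interest score 8 + 17 + 11 = 36.
Best is HCI, Vision, and Compilers with total interest score 43.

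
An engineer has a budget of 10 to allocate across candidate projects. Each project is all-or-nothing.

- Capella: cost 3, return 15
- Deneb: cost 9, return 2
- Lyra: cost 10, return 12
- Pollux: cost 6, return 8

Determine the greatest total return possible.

Take Capella and Pollux: cost 3 + 6 = 9 ≤ 10, return 15 + 8 = 23.
No other feasible combination does better.

23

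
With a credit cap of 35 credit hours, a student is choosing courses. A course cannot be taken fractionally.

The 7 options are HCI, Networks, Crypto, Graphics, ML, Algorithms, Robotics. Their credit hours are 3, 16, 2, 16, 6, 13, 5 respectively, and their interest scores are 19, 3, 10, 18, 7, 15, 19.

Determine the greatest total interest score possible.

Allowing fractional choices, the relaxed optimum would be about 76.8, but courses are indivisible.
HCI + Crypto + Graphics + ML + Robotics: credit hours 3 + 2 + 16 + 6 + 5 = 32 ≤ 35, interest score 19 + 10 + 18 + 7 + 19 = 73.
HCI + Crypto + ML + Algorithms + Robotics: credit hours 3 + 2 + 6 + 13 + 5 = 29 ≤ 35, interest score 19 + 10 + 7 + 15 + 19 = 70.
Best is HCI, Crypto, Graphics, ML, and Robotics with total interest score 73.

73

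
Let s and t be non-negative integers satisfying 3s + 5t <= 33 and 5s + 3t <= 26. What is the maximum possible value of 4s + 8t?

52

(s,t)=(1,6): 3·1+5·6=33≤33, 5·1+3·6=23≤26, objective 52.
(s,t)=(0,6): 3·0+5·6=30≤33, 5·0+3·6=18≤26, objective 48.
(s,t)=(2,5): 3·2+5·5=31≤33, 5·2+3·5=25≤26, objective 48.
The best lattice point is (1,6), giving 52.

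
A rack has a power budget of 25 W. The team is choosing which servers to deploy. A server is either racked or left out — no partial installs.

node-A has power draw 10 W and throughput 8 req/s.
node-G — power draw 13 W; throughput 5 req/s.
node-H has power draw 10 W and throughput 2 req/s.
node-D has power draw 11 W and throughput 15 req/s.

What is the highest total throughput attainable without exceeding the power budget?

23

Allowing fractional choices, the relaxed optimum would be about 24.5, but servers are indivisible.
node-A + node-D: power draw 10 + 11 = 21 ≤ 25, throughput 8 + 15 = 23.
node-G + node-D: power draw 13 + 11 = 24 ≤ 25, throughput 5 + 15 = 20.
Best is node-A and node-D with total throughput 23.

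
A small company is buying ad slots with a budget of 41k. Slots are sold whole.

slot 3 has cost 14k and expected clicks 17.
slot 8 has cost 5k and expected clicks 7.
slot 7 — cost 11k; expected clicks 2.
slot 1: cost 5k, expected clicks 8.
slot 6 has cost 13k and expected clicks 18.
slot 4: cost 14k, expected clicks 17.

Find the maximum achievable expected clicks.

Take slot 3, slot 6, and slot 4: cost 14 + 13 + 14 = 41 ≤ 41, expected clicks 17 + 18 + 17 = 52.
No other feasible combination does better.

52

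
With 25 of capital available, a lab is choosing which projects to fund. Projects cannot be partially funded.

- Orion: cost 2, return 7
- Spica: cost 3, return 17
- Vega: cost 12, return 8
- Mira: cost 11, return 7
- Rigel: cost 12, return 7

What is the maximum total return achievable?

32

Orion + Spica + Vega: cost 2 + 3 + 12 = 17 ≤ 25, return 7 + 17 + 8 = 32.
Orion + Spica + Mira: cost 2 + 3 + 11 = 16 ≤ 25, return 7 + 17 + 7 = 31.
Best is Orion, Spica, and Vega with total return 32.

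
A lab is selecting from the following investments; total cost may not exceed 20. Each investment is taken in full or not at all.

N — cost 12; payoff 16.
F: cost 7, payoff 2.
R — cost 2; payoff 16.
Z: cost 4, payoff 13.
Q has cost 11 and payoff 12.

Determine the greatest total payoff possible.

45

R + Z + Q: cost 2 + 4 + 11 = 17 ≤ 20, payoff 16 + 13 + 12 = 41.
N + R + Z: cost 12 + 2 + 4 = 18 ≤ 20, payoff 16 + 16 + 13 = 45.
Best is N, R, and Z with total payoff 45.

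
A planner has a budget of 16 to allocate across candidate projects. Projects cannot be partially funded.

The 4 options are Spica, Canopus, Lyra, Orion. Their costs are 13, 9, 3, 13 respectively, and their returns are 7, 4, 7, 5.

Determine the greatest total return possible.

14

Lyra + Orion: cost 3 + 13 = 16 ≤ 16, return 7 + 5 = 12.
Canopus + Lyra: cost 9 + 3 = 12 ≤ 16, return 4 + 7 = 11.
Spica + Lyra: cost 13 + 3 = 16 ≤ 16, return 7 + 7 = 14.
Best is Spica and Lyra with total return 14.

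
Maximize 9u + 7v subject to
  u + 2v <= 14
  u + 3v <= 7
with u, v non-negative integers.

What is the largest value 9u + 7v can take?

63

(u,v)=(7,0): 1·7+2·0=7≤14, 1·7+3·0=7≤7, objective 63.
(u,v)=(6,0): 1·6+2·0=6≤14, 1·6+3·0=6≤7, objective 54.
The best lattice point is (7,0), giving 63.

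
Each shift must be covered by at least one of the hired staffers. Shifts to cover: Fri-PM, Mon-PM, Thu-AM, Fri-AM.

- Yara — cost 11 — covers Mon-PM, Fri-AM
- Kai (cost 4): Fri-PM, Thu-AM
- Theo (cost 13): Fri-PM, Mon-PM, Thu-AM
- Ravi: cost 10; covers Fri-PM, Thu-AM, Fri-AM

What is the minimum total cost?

Choose Yara and Kai: together they cover Fri-PM, Mon-PM, Thu-AM, Fri-AM — every shift.
Total cost: 11 + 4 = 15.
No cover costs less than 15.

15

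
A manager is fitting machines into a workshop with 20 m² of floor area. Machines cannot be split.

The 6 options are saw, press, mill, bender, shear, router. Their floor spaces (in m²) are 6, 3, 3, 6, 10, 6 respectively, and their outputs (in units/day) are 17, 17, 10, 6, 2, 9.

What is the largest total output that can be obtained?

53

This is a 0-1 knapsack instance.
Allowing fractional choices, the relaxed optimum would be about 55.0, but machines are indivisible.
saw + press + mill: floor space 6 + 3 + 3 = 12 ≤ 20, output 17 + 17 + 10 = 44.
saw + press + mill + router: floor space 6 + 3 + 3 + 6 = 18 ≤ 20, output 17 + 17 + 10 + 9 = 53.
saw + press + mill + bender: floor space 6 + 3 + 3 + 6 = 18 ≤ 20, output 17 + 17 + 10 + 6 = 50.
Best is saw, press, mill, and router with total output 53.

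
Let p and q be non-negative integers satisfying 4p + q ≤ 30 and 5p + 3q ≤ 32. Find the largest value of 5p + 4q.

41

Relaxing integrality, the LP optimum is 42.67 at (p,q) = (0, 10.7), which is not an integer point.
(p,q)=(1,9): 4·1+1·9=13≤30, 5·1+3·9=32≤32, objective 41.
(p,q)=(0,10): 4·0+1·10=10≤30, 5·0+3·10=30≤32, objective 40.
(p,q)=(1,8): 4·1+1·8=12≤30, 5·1+3·8=29≤32, objective 37.
No feasible integer point exceeds 41.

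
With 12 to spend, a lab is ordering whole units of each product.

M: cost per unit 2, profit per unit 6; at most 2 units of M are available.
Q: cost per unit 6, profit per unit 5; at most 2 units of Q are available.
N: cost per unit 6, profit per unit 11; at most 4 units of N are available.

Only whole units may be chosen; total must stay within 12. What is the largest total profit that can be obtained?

23

This is a bounded integer knapsack.
M has the best ratio (6/2); taking only M gives at most 2×6 = 12 (stopped by the supply cap of 2).
Mixing does better — 2×M and 1×N: cost 10 ≤ 12, profit 2·6 + 1·11 = 23.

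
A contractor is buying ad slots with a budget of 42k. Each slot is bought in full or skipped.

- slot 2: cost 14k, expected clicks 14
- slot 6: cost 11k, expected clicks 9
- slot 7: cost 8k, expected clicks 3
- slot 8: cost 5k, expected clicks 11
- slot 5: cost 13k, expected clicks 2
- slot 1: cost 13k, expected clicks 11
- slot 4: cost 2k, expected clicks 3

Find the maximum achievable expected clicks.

42

This is an integer program with binary decision variables.
slot 2 + slot 6 + slot 7 + slot 8 + slot 4: cost 14 + 11 + 8 + 5 + 2 = 40 ≤ 42, expected clicks 14 + 9 + 3 + 11 + 3 = 40.
slot 2 + slot 7 + slot 8 + slot 1 + slot 4: cost 14 + 8 + 5 + 13 + 2 = 42 ≤ 42, expected clicks 14 + 3 + 11 + 11 + 3 = 42.
slot 2 + slot 8 + slot 1 + slot 4: cost 14 + 5 + 13 + 2 = 34 ≤ 42, expected clicks 14 + 11 + 11 + 3 = 39.
Best is slot 2, slot 7, slot 8, slot 1, and slot 4 with total expected clicks 42.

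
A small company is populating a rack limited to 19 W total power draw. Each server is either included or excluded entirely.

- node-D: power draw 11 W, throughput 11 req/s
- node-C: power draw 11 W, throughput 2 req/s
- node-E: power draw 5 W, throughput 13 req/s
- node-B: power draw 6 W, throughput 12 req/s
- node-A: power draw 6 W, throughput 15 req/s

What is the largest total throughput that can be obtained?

40

Take node-E, node-B, and node-A: power draw 5 + 6 + 6 = 17 ≤ 19, throughput 13 + 12 + 15 = 40.
No other feasible combination does better.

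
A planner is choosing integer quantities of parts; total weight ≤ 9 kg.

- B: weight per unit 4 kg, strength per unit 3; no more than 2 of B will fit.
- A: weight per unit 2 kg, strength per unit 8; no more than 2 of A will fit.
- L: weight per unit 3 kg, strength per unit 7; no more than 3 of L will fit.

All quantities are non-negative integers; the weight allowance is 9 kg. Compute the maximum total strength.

23

A has the best ratio (8/2); taking only A gives at most 2×8 = 16 (stopped by the supply cap of 2).
Mixing does better — 2×A and 1×L: weight 7 ≤ 9, strength 2·8 + 1·7 = 23.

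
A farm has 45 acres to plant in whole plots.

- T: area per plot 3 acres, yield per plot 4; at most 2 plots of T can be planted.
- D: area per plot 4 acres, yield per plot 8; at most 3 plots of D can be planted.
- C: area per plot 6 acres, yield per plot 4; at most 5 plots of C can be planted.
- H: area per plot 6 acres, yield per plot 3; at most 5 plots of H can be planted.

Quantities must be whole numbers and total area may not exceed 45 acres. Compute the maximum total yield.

D has the best ratio (8/4); taking only D gives at most 3×8 = 24 (stopped by the supply cap of 3).
Mixing does better — 1×T, 3×D, and 5×C: area 45 ≤ 45, yield 1·4 + 3·8 + 5·4 = 48.

48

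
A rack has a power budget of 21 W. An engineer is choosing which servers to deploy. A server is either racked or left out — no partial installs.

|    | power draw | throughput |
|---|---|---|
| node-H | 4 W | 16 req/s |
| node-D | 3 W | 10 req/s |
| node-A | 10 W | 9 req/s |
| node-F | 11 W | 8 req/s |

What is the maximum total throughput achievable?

This is an integer program with binary decision variables.
Allowing fractional choices, the relaxed optimum would be about 37.9, but servers are indivisible.
node-H + node-D + node-A: power draw 4 + 3 + 10 = 17 ≤ 21, throughput 16 + 10 + 9 = 35.
node-H + node-D: power draw 4 + 3 = 7 ≤ 21, throughput 16 + 10 = 26.
node-H + node-D + node-F: power draw 4 + 3 + 11 = 18 ≤ 21, throughput 16 + 10 + 8 = 34.
Best is node-H, node-D, and node-A with total throughput 35.

35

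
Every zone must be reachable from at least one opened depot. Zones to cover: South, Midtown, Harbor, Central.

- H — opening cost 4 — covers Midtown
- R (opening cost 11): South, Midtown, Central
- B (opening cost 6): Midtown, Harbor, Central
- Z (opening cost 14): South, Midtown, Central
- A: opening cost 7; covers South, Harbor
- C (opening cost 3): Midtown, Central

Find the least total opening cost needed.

10

This is an integer covering problem.
Choose A and C: together they cover South, Midtown, Harbor, Central — every zone.
Total opening cost: 7 + 3 = 10.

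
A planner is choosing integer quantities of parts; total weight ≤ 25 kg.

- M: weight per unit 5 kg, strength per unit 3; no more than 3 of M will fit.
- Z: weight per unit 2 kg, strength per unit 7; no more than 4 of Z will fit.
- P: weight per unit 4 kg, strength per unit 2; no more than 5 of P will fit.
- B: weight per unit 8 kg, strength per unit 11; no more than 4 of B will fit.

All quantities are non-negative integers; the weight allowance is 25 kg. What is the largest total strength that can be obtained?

50

Take 4×Z and 2×B: weight 24 ≤ 25, strength 4·7 + 2·11 = 50.
Z has the best ratio (7/2) and is taken to its limit of 4; remaining capacity is filled optimally with the others.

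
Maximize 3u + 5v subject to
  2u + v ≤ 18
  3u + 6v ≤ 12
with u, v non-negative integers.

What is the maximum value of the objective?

12

(u,v)=(4,0): 2·4+1·0=8≤18, 3·4+6·0=12≤12, objective 12.
(u,v)=(3,0): 2·3+1·0=6≤18, 3·3+6·0=9≤12, objective 9.
The best lattice point is (4,0), giving 12.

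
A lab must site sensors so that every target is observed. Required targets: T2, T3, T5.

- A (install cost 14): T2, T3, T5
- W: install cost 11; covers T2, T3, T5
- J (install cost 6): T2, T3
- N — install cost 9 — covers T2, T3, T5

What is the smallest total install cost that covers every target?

9

This is an integer covering problem.
N alone covers T2, T3, T5 — every target.
Total install cost: 9.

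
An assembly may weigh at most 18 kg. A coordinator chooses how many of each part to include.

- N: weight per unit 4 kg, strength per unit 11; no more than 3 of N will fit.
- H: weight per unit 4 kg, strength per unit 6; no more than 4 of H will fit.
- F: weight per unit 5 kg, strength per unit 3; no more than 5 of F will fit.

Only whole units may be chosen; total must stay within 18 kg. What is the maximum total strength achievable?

39

This is a bounded integer knapsack.
Take 3×N and 1×H: weight 16 ≤ 18, strength 3·11 + 1·6 = 39.
N has the best ratio (11/4) and is taken to its limit of 3; remaining capacity is filled optimally with the others.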